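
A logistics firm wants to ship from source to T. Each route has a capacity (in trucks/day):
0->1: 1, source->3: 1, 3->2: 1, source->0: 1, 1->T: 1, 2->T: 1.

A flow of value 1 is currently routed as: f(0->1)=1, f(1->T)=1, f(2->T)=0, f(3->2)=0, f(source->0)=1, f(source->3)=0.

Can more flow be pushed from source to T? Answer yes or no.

Yes

Residual path source->3->2->T has bottleneck 1 > 0.
Pushing 1 along it raises the flow to 2, so the given flow is not maximum.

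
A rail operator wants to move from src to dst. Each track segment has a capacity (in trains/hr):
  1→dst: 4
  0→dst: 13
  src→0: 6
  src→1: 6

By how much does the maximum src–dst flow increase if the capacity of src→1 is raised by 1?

0

Original max flow = 10.
Edge src→1 does not cross the min cut (source side {1, src}), so extra capacity there cannot help.
New max flow = 10. Increase = 0.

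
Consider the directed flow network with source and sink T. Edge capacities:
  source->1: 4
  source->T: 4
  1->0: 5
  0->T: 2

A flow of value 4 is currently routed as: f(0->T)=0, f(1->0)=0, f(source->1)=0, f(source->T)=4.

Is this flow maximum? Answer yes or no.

Residual path source->1->0->T has bottleneck 2 > 0.
Pushing 2 along it raises the flow to 6, so the given flow is not maximum.

No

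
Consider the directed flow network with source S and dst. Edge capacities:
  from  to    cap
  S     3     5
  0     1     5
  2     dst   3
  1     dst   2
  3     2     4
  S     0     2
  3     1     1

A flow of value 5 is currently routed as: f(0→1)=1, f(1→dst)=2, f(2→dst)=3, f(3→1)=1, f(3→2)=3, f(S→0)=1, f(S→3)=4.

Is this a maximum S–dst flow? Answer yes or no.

Residual reachable from S: {0, 1, 2, 3, S}; dst is not reachable.
Saturated cut: 2→dst, 1→dst with total capacity 5 = current flow value. Flow is maximum.

Yes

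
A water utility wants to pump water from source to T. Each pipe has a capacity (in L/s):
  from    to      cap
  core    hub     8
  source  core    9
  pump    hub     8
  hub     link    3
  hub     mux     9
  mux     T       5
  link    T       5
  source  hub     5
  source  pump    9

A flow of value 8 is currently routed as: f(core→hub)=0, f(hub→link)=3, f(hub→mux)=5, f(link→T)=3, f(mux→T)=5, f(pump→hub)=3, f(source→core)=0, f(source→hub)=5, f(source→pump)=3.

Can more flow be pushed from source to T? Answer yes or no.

No

Residual reachable from source: {core, hub, mux, pump, source}; T is not reachable.
Saturated cut: hub→link, mux→T with total capacity 8 = current flow value. Flow is maximum.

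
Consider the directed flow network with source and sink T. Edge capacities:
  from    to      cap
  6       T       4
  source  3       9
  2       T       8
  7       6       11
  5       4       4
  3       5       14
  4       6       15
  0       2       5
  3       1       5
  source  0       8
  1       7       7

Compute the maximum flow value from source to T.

9

Augment source→0→2→T: bottleneck 5. Total 5.
Augment source→3→5→4→6→T: bottleneck 4. Total 9.
No augmenting path remains in the residual graph.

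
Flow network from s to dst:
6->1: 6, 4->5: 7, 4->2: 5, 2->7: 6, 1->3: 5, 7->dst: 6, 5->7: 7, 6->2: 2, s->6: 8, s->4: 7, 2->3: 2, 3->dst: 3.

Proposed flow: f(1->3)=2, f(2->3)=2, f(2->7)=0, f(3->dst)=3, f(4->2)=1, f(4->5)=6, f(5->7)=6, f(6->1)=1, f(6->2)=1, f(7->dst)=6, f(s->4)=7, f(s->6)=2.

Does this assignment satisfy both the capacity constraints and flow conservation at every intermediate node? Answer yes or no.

Conservation fails at 1: inflow 1 ≠ outflow 2.

No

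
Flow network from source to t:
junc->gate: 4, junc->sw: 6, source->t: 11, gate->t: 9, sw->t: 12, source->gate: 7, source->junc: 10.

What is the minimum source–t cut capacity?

26

Max flow = 26 (via 4 augmenting paths).
In the residual at optimum, the set reachable from source is {gate, junc, source}.
Cut edges: source->t (cap 11), junc->sw (cap 6), gate->t (cap 9). Sum = 26.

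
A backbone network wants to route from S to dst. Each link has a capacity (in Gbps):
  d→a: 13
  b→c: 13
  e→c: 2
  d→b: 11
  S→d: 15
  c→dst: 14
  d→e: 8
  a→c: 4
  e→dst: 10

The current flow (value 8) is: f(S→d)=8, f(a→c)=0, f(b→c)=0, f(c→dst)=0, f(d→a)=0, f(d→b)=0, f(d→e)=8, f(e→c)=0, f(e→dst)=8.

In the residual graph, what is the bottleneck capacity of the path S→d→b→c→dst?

Residual capacities along the path: S→d: 7, d→b: 11, b→c: 13, c→dst: 14.
Minimum is 7.

7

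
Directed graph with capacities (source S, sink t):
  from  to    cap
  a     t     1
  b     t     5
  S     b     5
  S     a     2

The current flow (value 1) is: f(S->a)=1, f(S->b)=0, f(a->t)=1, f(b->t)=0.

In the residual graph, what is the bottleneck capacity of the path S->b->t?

Residual capacities along the path: S->b: 5, b->t: 5.
Minimum is 5.

5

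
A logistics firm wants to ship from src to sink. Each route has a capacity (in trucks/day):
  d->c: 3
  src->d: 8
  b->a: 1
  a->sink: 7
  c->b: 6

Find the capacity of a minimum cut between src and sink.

Max flow = 1 (via 1 augmenting path).
In the residual at optimum, the set reachable from src is {b, c, d, src}.
Cut edges: b->a (cap 1). Sum = 1.

1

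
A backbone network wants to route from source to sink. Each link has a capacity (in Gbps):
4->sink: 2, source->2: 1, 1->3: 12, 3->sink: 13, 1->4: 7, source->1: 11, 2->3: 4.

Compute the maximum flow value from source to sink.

12

Augment source->1->4->sink: bottleneck 2. Total 2.
Augment source->1->3->sink: bottleneck 9. Total 11.
Augment source->2->3->sink: bottleneck 1. Total 12.
No augmenting path remains in the residual graph.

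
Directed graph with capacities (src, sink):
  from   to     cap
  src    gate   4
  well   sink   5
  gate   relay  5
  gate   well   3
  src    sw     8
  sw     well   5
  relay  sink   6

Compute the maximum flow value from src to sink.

Augment src→sw→well→sink: bottleneck 5. Total 5.
Augment src→gate→relay→sink: bottleneck 4. Total 9.
No augmenting path remains in the residual graph.

9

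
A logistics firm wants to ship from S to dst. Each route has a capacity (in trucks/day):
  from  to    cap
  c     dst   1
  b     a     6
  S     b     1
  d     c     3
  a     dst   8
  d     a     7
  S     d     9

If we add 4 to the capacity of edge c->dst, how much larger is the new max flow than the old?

Original max flow = 9.
After raising cap(c->dst), augmenting paths through that edge carry 1 more unit.
New max flow = 10. Increase = 1.

1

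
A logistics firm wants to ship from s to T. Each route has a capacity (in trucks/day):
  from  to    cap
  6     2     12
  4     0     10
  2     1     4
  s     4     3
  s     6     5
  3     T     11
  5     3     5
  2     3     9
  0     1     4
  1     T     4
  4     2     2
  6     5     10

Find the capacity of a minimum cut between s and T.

Max flow = 8 (via 3 augmenting paths).
In the residual at optimum, the set reachable from s is {s}.
Cut edges: s→6 (cap 5), s→4 (cap 3). Sum = 8.

8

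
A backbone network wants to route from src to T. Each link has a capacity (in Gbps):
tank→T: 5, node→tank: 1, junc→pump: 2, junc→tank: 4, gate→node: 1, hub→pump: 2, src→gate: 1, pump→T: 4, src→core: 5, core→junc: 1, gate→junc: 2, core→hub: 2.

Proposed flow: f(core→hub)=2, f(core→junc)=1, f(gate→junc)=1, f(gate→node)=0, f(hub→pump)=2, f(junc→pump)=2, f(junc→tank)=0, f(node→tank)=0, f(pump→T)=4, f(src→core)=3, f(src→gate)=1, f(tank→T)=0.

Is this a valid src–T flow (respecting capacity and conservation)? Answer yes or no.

Yes

Every edge has 0 ≤ f(e) ≤ cap(e).
At each intermediate node, inflow equals outflow.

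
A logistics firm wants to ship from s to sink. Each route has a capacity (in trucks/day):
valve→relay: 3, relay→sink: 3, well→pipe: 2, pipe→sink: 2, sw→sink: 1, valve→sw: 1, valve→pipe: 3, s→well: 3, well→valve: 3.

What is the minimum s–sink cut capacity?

3

Max flow = 3 (via 2 augmenting paths).
In the residual at optimum, the set reachable from s is {s}.
Cut edges: s→well (cap 3). Sum = 3.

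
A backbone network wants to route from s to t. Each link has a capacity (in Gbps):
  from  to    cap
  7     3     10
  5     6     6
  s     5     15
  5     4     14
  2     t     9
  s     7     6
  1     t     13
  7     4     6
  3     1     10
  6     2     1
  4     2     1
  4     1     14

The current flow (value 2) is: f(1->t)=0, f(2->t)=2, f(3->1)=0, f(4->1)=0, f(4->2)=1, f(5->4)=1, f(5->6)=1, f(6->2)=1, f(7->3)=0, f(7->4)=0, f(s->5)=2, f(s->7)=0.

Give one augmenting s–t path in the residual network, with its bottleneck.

Residual along s->5->4->1->t: s->5: 13, 5->4: 13, 4->1: 14, 1->t: 13.
Bottleneck = min = 13.

s->5->4->1->t, bottleneck 13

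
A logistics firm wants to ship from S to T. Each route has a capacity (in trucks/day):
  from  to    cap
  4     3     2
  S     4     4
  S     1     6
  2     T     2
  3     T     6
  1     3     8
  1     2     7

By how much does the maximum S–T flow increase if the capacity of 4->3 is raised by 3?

Original max flow = 8.
Even with extra capacity on 4->3, another cut of capacity 8 remains binding.
New max flow = 8. Increase = 0.

0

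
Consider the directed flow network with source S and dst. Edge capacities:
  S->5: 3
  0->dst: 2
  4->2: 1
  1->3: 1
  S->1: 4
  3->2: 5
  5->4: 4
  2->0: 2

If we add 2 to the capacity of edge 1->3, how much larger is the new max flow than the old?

0

Original max flow = 2.
Even with extra capacity on 1->3, another cut of capacity 2 remains binding.
New max flow = 2. Increase = 0.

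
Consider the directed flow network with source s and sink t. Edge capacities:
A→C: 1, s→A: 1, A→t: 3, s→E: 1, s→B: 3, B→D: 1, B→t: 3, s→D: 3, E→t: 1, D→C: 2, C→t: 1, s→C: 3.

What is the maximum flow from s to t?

6

Augment s→B→t: bottleneck 3. Total 3.
Augment s→A→t: bottleneck 1. Total 4.
Augment s→E→t: bottleneck 1. Total 5.
Augment s→C→t: bottleneck 1. Total 6.
No augmenting path remains in the residual graph.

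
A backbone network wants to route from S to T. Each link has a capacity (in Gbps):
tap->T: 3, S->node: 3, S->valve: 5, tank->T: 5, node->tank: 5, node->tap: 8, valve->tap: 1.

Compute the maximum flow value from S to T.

4

Augment S->node->tank->T: bottleneck 3. Total 3.
Augment S->valve->tap->T: bottleneck 1. Total 4.
No augmenting path remains in the residual graph.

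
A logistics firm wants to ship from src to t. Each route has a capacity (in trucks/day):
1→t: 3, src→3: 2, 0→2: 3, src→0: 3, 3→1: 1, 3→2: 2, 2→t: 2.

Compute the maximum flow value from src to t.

Augment src→0→2→t: bottleneck 2. Total 2.
Augment src→3→1→t: bottleneck 1. Total 3.
No augmenting path remains in the residual graph.

3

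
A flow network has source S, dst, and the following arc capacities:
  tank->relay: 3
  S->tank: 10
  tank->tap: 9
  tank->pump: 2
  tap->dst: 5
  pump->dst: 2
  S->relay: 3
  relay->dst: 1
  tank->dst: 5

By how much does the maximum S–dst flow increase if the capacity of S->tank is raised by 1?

Original max flow = 11.
After raising cap(S->tank), augmenting paths through that edge carry 1 more unit.
New max flow = 12. Increase = 1.

1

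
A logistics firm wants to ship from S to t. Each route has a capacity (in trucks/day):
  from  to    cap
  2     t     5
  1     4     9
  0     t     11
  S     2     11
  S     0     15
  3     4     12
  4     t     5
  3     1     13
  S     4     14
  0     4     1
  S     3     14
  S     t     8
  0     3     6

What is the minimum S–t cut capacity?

Max flow = 29 (via 4 augmenting paths).
In the residual at optimum, the set reachable from S is {0, 1, 2, 3, 4, S}.
Cut edges: S→t (cap 8), 0→t (cap 11), 2→t (cap 5), 4→t (cap 5). Sum = 29.

29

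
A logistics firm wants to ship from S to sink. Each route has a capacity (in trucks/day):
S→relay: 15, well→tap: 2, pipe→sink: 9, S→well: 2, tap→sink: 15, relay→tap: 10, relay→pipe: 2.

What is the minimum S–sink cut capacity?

Max flow = 14 (via 3 augmenting paths).
In the residual at optimum, the set reachable from S is {S, relay}.
Cut edges: S→well (cap 2), relay→tap (cap 10), relay→pipe (cap 2). Sum = 14.

14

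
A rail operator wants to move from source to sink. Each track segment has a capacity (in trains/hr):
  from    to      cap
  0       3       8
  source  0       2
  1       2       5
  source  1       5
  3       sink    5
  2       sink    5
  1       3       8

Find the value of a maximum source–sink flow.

Augment source→0→3→sink: bottleneck 2. Total 2.
Augment source→1→3→sink: bottleneck 3. Total 5.
Augment source→1→2→sink: bottleneck 2. Total 7.
No augmenting path remains in the residual graph.

7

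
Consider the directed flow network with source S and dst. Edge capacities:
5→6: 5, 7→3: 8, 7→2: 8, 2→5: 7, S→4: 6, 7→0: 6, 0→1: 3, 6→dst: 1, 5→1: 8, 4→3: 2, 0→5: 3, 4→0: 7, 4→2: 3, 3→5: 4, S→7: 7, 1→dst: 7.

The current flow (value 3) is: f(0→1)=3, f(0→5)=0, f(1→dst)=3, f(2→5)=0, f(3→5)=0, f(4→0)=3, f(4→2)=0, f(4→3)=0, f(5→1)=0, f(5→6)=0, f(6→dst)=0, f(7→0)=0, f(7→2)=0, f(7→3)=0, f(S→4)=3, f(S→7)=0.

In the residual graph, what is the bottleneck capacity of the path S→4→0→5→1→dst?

Residual capacities along the path: S→4: 3, 4→0: 4, 0→5: 3, 5→1: 8, 1→dst: 4.
Minimum is 3.

3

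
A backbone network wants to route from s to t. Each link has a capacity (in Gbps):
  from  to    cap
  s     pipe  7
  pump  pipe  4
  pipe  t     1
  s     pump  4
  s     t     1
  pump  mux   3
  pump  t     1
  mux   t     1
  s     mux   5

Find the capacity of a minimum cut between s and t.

4

Max flow = 4 (via 4 augmenting paths).
In the residual at optimum, the set reachable from s is {mux, pipe, pump, s}.
Cut edges: s→t (cap 1), pump→t (cap 1), pipe→t (cap 1), mux→t (cap 1). Sum = 4.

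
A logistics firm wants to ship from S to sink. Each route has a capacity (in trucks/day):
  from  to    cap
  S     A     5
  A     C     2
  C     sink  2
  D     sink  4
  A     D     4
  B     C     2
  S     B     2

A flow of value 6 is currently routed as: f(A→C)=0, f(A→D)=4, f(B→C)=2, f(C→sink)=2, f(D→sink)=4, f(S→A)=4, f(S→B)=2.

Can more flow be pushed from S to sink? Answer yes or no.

Residual reachable from S: {A, B, C, S}; sink is not reachable.
Saturated cut: A→D, C→sink with total capacity 6 = current flow value. Flow is maximum.

No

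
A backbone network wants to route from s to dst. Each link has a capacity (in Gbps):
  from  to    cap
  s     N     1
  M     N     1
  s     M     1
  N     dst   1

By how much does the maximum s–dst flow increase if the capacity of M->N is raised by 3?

Original max flow = 1.
Edge M->N does not cross the min cut (source side {M, N, s}), so extra capacity there cannot help.
New max flow = 1. Increase = 0.

0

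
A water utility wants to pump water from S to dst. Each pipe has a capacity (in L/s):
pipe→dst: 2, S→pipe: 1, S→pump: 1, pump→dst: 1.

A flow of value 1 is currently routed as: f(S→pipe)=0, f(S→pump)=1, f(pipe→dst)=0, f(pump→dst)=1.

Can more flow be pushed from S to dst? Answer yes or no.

Residual path S→pipe→dst has bottleneck 1 > 0.
Pushing 1 along it raises the flow to 2, so the given flow is not maximum.

Yes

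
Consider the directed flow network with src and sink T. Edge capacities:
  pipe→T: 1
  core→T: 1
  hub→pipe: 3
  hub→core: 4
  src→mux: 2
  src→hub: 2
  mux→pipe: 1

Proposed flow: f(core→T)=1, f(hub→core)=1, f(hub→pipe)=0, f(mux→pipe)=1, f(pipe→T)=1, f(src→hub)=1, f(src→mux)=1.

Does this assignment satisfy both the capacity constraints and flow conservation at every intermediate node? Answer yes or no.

Every edge has 0 ≤ f(e) ≤ cap(e).
At each intermediate node, inflow equals outflow.

Yes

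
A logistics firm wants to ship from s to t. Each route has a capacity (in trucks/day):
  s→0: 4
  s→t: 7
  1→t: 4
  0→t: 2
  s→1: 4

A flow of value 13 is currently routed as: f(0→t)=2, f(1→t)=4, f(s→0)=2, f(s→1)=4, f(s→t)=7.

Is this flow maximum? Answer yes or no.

Yes

Residual reachable from s: {0, s}; t is not reachable.
Saturated cut: s→1, s→t, 0→t with total capacity 13 = current flow value. Flow is maximum.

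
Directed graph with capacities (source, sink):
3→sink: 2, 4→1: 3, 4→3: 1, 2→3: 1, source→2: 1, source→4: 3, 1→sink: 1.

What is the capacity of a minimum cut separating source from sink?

Max flow = 3 (via 3 augmenting paths).
In the residual at optimum, the set reachable from source is {1, 4, source}.
Cut edges: source→2 (cap 1), 4→3 (cap 1), 1→sink (cap 1). Sum = 3.

3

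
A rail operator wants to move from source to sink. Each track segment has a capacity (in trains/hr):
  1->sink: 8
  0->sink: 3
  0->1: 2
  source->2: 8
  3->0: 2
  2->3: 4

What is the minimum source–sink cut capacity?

2

Max flow = 2 (via 1 augmenting path).
In the residual at optimum, the set reachable from source is {2, 3, source}.
Cut edges: 3->0 (cap 2). Sum = 2.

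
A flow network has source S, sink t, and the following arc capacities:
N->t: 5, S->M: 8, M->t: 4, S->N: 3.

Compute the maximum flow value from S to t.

Augment S->N->t: bottleneck 3. Total 3.
Augment S->M->t: bottleneck 4. Total 7.
No augmenting path remains in the residual graph.

7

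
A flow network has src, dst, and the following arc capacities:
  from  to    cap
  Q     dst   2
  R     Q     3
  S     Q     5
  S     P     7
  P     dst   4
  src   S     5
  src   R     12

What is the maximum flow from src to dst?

Augment src->R->Q->dst: bottleneck 2. Total 2.
Augment src->S->P->dst: bottleneck 4. Total 6.
No augmenting path remains in the residual graph.

6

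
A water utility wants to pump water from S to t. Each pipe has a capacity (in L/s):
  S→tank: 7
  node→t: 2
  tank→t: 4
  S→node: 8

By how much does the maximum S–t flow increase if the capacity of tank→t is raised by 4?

3

Original max flow = 6.
After raising cap(tank→t), augmenting paths through that edge carry 3 more units.
New max flow = 9. Increase = 3.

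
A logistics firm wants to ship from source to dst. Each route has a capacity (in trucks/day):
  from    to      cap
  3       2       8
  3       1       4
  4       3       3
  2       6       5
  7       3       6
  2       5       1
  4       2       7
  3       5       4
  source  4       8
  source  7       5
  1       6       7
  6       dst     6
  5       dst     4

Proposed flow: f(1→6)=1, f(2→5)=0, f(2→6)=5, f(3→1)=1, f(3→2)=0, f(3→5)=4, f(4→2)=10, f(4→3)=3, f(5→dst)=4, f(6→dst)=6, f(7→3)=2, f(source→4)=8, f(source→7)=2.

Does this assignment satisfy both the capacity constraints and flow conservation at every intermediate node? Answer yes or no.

No

Capacity violated on 4→2: flow 10 > capacity 7.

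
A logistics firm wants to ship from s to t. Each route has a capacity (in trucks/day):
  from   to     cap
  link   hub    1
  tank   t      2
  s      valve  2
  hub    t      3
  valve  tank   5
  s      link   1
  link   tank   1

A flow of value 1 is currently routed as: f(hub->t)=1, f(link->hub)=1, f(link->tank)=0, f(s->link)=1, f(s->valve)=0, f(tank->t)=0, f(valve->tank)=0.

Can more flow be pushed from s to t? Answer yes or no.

Residual path s->valve->tank->t has bottleneck 2 > 0.
Pushing 2 along it raises the flow to 3, so the given flow is not maximum.

Yes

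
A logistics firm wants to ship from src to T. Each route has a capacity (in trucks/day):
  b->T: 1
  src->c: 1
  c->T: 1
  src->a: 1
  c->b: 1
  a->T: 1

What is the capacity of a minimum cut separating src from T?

2

Max flow = 2 (via 2 augmenting paths).
In the residual at optimum, the set reachable from src is {src}.
Cut edges: src->c (cap 1), src->a (cap 1). Sum = 2.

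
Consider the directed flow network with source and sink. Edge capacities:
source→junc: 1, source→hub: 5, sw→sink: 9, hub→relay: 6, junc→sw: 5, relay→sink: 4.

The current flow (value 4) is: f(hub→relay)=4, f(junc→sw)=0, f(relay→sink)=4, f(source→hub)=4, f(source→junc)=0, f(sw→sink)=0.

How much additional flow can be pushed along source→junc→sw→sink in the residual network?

Residual capacities along the path: source→junc: 1, junc→sw: 5, sw→sink: 9.
Minimum is 1.

1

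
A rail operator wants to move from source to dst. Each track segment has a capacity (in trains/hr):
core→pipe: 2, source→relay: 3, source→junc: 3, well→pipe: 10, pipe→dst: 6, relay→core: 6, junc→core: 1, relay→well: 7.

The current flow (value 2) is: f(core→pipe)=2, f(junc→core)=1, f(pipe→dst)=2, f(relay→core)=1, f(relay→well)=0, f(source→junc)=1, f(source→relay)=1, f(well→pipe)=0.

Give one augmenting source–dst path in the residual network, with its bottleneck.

Residual along source→relay→well→pipe→dst: source→relay: 2, relay→well: 7, well→pipe: 10, pipe→dst: 4.
Bottleneck = min = 2.

source→relay→well→pipe→dst, bottleneck 2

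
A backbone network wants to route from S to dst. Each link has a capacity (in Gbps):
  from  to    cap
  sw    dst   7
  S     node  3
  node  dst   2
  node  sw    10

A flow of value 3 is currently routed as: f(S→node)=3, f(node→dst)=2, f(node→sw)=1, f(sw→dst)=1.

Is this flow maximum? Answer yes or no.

Yes

Residual reachable from S: {S}; dst is not reachable.
Saturated cut: S→node with total capacity 3 = current flow value. Flow is maximum.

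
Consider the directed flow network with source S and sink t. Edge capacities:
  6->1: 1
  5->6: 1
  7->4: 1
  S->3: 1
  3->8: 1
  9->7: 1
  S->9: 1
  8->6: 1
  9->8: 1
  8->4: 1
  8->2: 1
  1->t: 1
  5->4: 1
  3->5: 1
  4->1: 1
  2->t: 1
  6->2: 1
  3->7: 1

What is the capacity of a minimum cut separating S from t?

2

Max flow = 2 (via 2 augmenting paths).
In the residual at optimum, the set reachable from S is {S}.
Cut edges: S->9 (cap 1), S->3 (cap 1). Sum = 2.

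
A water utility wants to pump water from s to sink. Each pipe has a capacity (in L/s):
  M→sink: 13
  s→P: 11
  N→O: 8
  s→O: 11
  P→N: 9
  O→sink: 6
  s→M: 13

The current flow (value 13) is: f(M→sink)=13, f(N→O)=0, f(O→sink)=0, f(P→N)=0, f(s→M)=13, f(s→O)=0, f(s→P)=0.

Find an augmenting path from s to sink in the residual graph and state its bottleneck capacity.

Residual along s→O→sink: s→O: 11, O→sink: 6.
Bottleneck = min = 6.

s→O→sink, bottleneck 6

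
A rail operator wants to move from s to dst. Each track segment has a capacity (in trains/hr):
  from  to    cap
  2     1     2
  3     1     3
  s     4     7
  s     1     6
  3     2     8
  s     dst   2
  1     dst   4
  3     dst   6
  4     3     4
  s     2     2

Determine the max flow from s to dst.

10

Augment s->dst: bottleneck 2. Total 2.
Augment s->1->dst: bottleneck 4. Total 6.
Augment s->4->3->dst: bottleneck 4. Total 10.
No augmenting path remains in the residual graph.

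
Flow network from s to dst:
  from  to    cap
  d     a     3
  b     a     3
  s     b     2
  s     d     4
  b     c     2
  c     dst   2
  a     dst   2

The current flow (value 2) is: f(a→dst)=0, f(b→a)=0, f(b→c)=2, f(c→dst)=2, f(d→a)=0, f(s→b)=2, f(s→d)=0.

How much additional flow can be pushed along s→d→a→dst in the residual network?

Residual capacities along the path: s→d: 4, d→a: 3, a→dst: 2.
Minimum is 2.

2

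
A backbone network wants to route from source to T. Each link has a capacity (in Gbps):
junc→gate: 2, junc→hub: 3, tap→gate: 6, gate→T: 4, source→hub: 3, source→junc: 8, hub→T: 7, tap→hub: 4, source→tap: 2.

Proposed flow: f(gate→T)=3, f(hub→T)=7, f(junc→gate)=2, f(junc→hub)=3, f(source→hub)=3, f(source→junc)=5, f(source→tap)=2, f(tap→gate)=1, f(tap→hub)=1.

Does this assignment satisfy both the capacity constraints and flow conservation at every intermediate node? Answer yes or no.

Every edge has 0 ≤ f(e) ≤ cap(e).
At each intermediate node, inflow equals outflow.

Yes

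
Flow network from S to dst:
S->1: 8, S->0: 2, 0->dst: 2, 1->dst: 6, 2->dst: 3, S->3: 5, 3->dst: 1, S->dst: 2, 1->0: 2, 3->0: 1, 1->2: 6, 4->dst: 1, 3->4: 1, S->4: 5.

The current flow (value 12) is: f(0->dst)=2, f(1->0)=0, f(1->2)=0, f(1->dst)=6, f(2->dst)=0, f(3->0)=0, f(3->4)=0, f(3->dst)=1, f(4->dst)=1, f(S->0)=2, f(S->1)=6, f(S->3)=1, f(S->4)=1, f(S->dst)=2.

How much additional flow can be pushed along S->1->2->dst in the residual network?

2

Residual capacities along the path: S->1: 2, 1->2: 6, 2->dst: 3.
Minimum is 2.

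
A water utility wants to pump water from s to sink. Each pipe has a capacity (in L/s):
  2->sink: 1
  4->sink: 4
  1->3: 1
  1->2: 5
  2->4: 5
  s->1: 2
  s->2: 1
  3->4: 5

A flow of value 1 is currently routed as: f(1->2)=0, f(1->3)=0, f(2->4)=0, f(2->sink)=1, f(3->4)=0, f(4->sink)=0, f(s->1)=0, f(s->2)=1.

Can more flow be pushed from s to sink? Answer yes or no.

Yes

Residual path s->1->3->4->sink has bottleneck 1 > 0.
Pushing 1 along it raises the flow to 2, so the given flow is not maximum.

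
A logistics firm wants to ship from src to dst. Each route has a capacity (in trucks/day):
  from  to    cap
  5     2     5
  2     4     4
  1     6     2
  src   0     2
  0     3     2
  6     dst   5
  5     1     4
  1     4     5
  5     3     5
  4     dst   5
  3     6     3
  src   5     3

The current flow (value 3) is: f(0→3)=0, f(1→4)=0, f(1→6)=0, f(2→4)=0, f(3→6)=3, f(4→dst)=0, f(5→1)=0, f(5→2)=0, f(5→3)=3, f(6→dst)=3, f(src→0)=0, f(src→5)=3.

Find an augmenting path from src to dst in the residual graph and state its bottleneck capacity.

Residual along src→0→3→5→1→6→dst: src→0: 2, 0→3: 2, 3→5: 3 (reverse), 5→1: 4, 1→6: 2, 6→dst: 2.
Bottleneck = min = 2.

src→0→3→5→1→6→dst, bottleneck 2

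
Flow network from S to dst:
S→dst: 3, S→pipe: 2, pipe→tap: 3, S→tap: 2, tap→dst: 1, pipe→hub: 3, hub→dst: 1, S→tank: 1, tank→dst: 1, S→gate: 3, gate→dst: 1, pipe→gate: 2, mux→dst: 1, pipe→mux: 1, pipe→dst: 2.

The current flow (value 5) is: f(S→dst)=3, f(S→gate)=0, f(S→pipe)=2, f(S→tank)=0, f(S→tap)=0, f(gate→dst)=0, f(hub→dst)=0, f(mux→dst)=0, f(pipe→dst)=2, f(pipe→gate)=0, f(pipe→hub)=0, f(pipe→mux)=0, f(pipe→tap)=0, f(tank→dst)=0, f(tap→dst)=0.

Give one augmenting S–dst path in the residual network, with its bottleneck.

S→tap→dst, bottleneck 1

Residual along S→tap→dst: S→tap: 2, tap→dst: 1.
Bottleneck = min = 1.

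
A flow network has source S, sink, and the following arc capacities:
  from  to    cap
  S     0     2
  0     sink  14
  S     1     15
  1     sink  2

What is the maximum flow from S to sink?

4

Augment S->1->sink: bottleneck 2. Total 2.
Augment S->0->sink: bottleneck 2. Total 4.
No augmenting path remains in the residual graph.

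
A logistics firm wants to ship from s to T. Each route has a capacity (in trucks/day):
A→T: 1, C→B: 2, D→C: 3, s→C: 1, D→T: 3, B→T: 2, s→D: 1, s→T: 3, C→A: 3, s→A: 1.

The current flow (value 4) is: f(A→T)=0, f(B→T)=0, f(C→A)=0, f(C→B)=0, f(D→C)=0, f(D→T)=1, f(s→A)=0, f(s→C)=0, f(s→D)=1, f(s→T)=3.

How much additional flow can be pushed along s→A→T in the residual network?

1

Residual capacities along the path: s→A: 1, A→T: 1.
Minimum is 1.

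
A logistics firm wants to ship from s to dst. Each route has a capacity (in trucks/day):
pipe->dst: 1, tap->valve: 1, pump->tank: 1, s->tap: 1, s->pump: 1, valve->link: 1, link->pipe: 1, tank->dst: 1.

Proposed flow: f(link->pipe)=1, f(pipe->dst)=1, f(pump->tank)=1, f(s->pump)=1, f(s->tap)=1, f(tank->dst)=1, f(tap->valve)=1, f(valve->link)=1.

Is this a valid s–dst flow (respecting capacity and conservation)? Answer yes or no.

Every edge has 0 ≤ f(e) ≤ cap(e).
At each intermediate node, inflow equals outflow.

Yes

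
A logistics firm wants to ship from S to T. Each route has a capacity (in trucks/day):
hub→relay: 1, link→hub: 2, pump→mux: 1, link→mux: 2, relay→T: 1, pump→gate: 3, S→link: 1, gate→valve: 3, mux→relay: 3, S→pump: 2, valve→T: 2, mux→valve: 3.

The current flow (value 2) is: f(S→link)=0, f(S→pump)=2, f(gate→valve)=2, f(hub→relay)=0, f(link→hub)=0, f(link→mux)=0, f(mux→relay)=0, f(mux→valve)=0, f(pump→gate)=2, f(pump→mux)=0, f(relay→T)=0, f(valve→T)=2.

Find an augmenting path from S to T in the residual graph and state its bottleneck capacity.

S→link→mux→relay→T, bottleneck 1

Residual along S→link→mux→relay→T: S→link: 1, link→mux: 2, mux→relay: 3, relay→T: 1.
Bottleneck = min = 1.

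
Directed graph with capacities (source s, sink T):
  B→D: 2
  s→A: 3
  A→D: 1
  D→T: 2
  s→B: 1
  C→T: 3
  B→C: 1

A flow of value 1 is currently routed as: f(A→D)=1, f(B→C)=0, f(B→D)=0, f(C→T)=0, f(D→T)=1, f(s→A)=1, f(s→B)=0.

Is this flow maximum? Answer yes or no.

No

Residual path s→B→D→T has bottleneck 1 > 0.
Pushing 1 along it raises the flow to 2, so the given flow is not maximum.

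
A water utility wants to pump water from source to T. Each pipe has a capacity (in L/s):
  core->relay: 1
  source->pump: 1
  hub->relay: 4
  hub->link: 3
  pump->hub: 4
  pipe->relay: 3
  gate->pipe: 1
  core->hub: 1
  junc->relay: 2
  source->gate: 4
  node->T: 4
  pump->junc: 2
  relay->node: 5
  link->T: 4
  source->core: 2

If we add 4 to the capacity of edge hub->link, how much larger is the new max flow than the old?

0

Original max flow = 4.
Edge hub->link does not cross the min cut (source side {gate, source}), so extra capacity there cannot help.
New max flow = 4. Increase = 0.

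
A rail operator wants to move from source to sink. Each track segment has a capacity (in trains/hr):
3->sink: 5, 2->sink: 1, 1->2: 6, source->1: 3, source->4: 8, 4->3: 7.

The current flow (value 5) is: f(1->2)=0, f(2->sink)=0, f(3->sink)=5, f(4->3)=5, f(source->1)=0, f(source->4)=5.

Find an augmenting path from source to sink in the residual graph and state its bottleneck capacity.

Residual along source->1->2->sink: source->1: 3, 1->2: 6, 2->sink: 1.
Bottleneck = min = 1.

source->1->2->sink, bottleneck 1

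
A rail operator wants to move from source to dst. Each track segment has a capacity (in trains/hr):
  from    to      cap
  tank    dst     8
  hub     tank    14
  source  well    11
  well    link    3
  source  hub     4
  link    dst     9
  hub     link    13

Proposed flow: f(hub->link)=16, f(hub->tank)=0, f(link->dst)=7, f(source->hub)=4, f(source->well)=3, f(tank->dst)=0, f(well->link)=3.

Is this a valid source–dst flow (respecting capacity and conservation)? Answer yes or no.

Capacity violated on hub->link: flow 16 > capacity 13.

No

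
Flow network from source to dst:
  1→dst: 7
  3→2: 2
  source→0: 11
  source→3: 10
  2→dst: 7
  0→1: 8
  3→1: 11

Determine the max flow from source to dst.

Augment source→0→1→dst: bottleneck 7. Total 7.
Augment source→3→2→dst: bottleneck 2. Total 9.
No augmenting path remains in the residual graph.

9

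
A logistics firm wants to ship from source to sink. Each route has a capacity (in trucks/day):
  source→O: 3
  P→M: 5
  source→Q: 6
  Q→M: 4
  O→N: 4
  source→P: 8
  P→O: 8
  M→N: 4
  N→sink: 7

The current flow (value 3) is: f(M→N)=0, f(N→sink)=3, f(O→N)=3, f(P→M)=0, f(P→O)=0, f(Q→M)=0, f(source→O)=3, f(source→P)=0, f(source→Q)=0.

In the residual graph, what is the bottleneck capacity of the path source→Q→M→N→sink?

4

Residual capacities along the path: source→Q: 6, Q→M: 4, M→N: 4, N→sink: 4.
Minimum is 4.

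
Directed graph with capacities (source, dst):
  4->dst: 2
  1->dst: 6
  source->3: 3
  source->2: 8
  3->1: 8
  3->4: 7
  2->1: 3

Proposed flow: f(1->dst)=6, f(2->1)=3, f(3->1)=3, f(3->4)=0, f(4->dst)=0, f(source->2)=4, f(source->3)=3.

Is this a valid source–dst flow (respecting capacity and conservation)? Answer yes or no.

Conservation fails at 2: inflow 4 ≠ outflow 3.

No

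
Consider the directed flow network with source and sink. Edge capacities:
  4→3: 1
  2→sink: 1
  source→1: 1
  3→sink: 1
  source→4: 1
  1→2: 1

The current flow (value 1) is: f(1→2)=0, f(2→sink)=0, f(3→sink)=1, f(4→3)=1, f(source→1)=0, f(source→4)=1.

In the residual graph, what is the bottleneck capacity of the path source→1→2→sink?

Residual capacities along the path: source→1: 1, 1→2: 1, 2→sink: 1.
Minimum is 1.

1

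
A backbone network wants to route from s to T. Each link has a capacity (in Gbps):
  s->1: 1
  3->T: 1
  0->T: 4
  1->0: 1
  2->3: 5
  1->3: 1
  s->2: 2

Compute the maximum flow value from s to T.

2

Augment s->1->0->T: bottleneck 1. Total 1.
Augment s->2->3->T: bottleneck 1. Total 2.
No augmenting path remains in the residual graph.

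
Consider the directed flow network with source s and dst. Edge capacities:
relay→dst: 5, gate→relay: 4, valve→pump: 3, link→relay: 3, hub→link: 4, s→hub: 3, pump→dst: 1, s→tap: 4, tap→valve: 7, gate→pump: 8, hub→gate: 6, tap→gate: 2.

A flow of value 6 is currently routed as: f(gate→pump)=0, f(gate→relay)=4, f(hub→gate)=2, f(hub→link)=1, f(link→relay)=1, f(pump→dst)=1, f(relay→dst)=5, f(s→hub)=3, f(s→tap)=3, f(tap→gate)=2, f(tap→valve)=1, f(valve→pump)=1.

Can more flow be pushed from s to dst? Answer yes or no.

Residual reachable from s: {pump, s, tap, valve}; dst is not reachable.
Saturated cut: s→hub, tap→gate, pump→dst with total capacity 6 = current flow value. Flow is maximum.

No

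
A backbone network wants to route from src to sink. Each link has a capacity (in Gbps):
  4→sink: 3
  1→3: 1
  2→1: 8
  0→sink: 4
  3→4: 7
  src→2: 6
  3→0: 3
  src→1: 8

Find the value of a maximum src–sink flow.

Augment src→1→3→0→sink: bottleneck 1. Total 1.
No augmenting path remains in the residual graph.

1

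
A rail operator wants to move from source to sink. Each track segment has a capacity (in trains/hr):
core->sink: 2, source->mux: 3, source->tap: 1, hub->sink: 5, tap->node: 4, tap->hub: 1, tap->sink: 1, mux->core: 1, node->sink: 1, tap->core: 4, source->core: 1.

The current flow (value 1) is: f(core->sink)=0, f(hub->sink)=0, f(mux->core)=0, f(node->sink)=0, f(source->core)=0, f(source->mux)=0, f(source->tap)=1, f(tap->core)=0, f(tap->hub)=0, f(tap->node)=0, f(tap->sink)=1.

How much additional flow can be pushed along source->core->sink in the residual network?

1

Residual capacities along the path: source->core: 1, core->sink: 2.
Minimum is 1.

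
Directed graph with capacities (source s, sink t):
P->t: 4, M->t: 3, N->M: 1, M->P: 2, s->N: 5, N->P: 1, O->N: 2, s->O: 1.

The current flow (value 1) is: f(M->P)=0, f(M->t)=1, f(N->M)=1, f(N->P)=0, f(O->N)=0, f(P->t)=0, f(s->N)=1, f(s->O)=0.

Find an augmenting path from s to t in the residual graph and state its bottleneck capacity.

Residual along s->N->P->t: s->N: 4, N->P: 1, P->t: 4.
Bottleneck = min = 1.

s->N->P->t, bottleneck 1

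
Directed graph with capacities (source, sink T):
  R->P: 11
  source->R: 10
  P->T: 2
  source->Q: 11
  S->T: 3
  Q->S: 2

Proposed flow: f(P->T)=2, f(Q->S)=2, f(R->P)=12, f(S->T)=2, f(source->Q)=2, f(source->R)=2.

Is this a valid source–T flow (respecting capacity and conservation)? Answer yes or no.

Capacity violated on R->P: flow 12 > capacity 11.

No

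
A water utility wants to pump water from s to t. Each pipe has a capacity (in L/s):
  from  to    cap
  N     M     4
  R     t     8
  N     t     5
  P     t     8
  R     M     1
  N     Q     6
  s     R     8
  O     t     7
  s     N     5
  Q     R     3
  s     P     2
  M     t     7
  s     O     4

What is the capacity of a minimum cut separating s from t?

19

Max flow = 19 (via 4 augmenting paths).
In the residual at optimum, the set reachable from s is {s}.
Cut edges: s→N (cap 5), s→O (cap 4), s→R (cap 8), s→P (cap 2). Sum = 19.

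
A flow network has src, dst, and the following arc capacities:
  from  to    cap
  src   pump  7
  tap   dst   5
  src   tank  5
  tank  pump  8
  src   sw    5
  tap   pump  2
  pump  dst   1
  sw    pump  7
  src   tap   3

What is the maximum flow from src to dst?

Augment src→tap→dst: bottleneck 3. Total 3.
Augment src→pump→dst: bottleneck 1. Total 4.
No augmenting path remains in the residual graph.

4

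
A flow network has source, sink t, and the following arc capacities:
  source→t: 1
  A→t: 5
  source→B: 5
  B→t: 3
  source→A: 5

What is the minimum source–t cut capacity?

9

Max flow = 9 (via 3 augmenting paths).
In the residual at optimum, the set reachable from source is {B, source}.
Cut edges: source→A (cap 5), source→t (cap 1), B→t (cap 3). Sum = 9.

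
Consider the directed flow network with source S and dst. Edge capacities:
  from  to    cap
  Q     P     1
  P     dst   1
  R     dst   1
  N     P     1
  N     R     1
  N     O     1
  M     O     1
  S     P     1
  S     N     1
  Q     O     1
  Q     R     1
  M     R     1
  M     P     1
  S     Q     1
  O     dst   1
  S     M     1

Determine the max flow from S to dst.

Augment S→P→dst: bottleneck 1. Total 1.
Augment S→M→R→dst: bottleneck 1. Total 2.
Augment S→N→O→dst: bottleneck 1. Total 3.
No augmenting path remains in the residual graph.

3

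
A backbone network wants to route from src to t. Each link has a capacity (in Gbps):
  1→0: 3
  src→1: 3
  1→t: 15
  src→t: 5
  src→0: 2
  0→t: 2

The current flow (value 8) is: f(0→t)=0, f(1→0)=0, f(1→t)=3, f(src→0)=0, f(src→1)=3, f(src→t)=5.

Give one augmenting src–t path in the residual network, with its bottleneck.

Residual along src→0→t: src→0: 2, 0→t: 2.
Bottleneck = min = 2.

src→0→t, bottleneck 2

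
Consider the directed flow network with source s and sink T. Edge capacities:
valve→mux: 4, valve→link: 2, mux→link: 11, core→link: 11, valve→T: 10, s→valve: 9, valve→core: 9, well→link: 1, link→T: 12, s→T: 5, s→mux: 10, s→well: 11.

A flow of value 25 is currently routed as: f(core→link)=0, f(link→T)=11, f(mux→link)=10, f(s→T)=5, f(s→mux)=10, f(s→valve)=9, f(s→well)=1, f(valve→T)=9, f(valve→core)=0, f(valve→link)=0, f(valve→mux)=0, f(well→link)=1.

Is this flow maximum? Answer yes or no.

Residual reachable from s: {s, well}; T is not reachable.
Saturated cut: s→valve, s→mux, s→T, well→link with total capacity 25 = current flow value. Flow is maximum.

Yes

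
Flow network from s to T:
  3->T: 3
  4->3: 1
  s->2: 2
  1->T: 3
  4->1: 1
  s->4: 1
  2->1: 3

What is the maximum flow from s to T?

Augment s->4->3->T: bottleneck 1. Total 1.
Augment s->2->1->T: bottleneck 2. Total 3.
No augmenting path remains in the residual graph.

3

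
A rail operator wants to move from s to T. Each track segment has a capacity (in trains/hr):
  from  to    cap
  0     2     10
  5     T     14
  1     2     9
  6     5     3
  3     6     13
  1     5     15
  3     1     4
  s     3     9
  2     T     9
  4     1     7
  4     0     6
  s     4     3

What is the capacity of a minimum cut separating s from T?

Max flow = 10 (via 3 augmenting paths).
In the residual at optimum, the set reachable from s is {3, 6, s}.
Cut edges: s->4 (cap 3), 3->1 (cap 4), 6->5 (cap 3). Sum = 10.

10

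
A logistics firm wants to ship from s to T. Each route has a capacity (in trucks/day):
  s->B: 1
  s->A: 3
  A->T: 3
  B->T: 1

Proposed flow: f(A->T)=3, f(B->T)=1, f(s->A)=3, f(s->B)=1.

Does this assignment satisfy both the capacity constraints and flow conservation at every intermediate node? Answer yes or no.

Yes

Every edge has 0 ≤ f(e) ≤ cap(e).
At each intermediate node, inflow equals outflow.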